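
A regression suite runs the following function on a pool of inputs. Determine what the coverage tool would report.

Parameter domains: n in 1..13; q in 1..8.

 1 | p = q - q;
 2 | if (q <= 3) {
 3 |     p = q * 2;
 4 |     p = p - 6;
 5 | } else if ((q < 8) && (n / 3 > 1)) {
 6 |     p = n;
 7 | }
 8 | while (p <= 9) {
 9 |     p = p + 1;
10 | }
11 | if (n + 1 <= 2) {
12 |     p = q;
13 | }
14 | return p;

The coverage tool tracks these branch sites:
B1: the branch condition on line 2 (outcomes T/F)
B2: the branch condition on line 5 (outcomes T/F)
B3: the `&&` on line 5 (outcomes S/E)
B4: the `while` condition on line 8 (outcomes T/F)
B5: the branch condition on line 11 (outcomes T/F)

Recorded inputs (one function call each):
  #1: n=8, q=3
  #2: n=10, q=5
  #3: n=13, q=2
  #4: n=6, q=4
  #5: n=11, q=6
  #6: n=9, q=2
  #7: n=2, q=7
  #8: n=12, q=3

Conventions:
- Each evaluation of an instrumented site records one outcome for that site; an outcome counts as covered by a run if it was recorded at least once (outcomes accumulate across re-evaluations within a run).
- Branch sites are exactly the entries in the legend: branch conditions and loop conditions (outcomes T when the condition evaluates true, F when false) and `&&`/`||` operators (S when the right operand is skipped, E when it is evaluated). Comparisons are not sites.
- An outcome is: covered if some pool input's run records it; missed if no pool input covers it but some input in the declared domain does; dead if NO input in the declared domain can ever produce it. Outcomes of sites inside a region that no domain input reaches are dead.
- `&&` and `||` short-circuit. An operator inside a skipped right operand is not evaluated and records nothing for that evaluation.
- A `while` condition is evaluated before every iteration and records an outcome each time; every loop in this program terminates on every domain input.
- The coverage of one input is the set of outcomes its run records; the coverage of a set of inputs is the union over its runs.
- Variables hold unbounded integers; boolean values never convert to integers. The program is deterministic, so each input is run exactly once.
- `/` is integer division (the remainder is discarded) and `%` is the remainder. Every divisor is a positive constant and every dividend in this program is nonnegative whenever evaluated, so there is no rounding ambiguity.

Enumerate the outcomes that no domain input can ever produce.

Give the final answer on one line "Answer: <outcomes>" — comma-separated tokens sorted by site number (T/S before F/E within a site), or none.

exhaustive pass over the 104-input domain:
  reachable outcomes have witnesses, e.g. B1=T (e.g. n=1, q=1), B1=F (e.g. n=1, q=4), B2=T (e.g. n=6, q=4), B2=F (e.g. n=1, q=4)

Answer: none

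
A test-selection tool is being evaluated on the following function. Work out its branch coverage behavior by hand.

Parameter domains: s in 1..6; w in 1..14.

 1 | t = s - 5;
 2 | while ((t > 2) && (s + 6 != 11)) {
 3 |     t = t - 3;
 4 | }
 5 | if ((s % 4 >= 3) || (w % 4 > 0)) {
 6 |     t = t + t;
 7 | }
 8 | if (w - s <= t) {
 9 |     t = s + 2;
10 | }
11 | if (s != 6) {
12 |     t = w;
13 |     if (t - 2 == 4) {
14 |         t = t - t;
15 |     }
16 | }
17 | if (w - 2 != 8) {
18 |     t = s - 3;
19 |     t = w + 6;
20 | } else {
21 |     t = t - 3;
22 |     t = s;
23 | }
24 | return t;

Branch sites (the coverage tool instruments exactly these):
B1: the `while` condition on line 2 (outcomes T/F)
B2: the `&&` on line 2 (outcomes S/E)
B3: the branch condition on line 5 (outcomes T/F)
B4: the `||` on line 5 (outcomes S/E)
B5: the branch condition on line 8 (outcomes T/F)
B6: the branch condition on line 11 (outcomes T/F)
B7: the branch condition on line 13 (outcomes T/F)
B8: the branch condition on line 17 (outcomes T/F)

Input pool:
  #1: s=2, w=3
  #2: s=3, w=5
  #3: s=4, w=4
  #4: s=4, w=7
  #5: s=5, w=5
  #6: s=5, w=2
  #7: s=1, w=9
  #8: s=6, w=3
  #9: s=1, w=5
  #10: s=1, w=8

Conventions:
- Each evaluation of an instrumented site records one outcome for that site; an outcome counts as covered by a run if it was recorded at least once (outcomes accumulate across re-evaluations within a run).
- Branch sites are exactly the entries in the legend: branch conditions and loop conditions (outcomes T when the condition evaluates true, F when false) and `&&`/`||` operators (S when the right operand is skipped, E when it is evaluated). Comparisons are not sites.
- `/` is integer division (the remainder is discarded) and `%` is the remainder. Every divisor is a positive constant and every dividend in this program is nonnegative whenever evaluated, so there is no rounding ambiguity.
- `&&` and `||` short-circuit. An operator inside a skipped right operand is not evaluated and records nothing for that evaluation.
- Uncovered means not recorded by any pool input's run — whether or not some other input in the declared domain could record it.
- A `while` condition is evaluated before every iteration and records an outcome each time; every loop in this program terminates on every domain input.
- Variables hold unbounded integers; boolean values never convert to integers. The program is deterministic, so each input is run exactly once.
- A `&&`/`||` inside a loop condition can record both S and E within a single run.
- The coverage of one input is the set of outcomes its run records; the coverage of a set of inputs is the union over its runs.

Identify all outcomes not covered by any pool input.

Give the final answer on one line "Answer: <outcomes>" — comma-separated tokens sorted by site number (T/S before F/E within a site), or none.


#1 (s=2, w=3) -> B2->S, B1->F, B4->E, B3->T, B5->F, B6->T, B7->F, B8->T; covered: B1=F, B2=S, B3=T, B4=E, B5=F, B6=T, B7=F, B8=T
#2 (s=3, w=5) -> B2->S, B1->F, B4->S, B3->T, B5->F, B6->T, B7->F, B8->T; covered: B1=F, B2=S, B3=T, B4=S, B5=F, B6=T, B7=F, B8=T
#3 (s=4, w=4) -> B2->S, B1->F, B4->E, B3->F, B5->F, B6->T, B7->F, B8->T; covered: B1=F, B2=S, B3=F, B4=E, B5=F, B6=T, B7=F, B8=T
#4 (s=4, w=7) -> B2->S, B1->F, B4->E, B3->T, B5->F, B6->T, B7->F, B8->T; covered: B1=F, B2=S, B3=T, B4=E, B5=F, B6=T, B7=F, B8=T
#5 (s=5, w=5) -> B2->S, B1->F, B4->E, B3->T, B5->T, B6->T, B7->F, B8->T; covered: B1=F, B2=S, B3=T, B4=E, B5=T, B6=T, B7=F, B8=T
#6 (s=5, w=2) -> B2->S, B1->F, B4->E, B3->T, B5->T, B6->T, B7->F, B8->T; covered: B1=F, B2=S, B3=T, B4=E, B5=T, B6=T, B7=F, B8=T
#7 (s=1, w=9) -> B2->S, B1->F, B4->E, B3->T, B5->F, B6->T, B7->F, B8->T; covered: B1=F, B2=S, B3=T, B4=E, B5=F, B6=T, B7=F, B8=T
#8 (s=6, w=3) -> B2->S, B1->F, B4->E, B3->T, B5->T, B6->F, B8->T; covered: B1=F, B2=S, B3=T, B4=E, B5=T, B6=F, B8=T
#9 (s=1, w=5) -> B2->S, B1->F, B4->E, B3->T, B5->F, B6->T, B7->F, B8->T; covered: B1=F, B2=S, B3=T, B4=E, B5=F, B6=T, B7=F, B8=T
#10 (s=1, w=8) -> B2->S, B1->F, B4->E, B3->F, B5->F, B6->T, B7->F, B8->T; covered: B1=F, B2=S, B3=F, B4=E, B5=F, B6=T, B7=F, B8=T
union over the pool: B1=F, B2=S, B3=T, B3=F, B4=S, B4=E, B5=T, B5=F, B6=T, B6=F, B7=F, B8=T
uncovered (4 of 16): B1=T, B2=E, B7=T, B8=F
Answer: B1=T, B2=E, B7=T, B8=F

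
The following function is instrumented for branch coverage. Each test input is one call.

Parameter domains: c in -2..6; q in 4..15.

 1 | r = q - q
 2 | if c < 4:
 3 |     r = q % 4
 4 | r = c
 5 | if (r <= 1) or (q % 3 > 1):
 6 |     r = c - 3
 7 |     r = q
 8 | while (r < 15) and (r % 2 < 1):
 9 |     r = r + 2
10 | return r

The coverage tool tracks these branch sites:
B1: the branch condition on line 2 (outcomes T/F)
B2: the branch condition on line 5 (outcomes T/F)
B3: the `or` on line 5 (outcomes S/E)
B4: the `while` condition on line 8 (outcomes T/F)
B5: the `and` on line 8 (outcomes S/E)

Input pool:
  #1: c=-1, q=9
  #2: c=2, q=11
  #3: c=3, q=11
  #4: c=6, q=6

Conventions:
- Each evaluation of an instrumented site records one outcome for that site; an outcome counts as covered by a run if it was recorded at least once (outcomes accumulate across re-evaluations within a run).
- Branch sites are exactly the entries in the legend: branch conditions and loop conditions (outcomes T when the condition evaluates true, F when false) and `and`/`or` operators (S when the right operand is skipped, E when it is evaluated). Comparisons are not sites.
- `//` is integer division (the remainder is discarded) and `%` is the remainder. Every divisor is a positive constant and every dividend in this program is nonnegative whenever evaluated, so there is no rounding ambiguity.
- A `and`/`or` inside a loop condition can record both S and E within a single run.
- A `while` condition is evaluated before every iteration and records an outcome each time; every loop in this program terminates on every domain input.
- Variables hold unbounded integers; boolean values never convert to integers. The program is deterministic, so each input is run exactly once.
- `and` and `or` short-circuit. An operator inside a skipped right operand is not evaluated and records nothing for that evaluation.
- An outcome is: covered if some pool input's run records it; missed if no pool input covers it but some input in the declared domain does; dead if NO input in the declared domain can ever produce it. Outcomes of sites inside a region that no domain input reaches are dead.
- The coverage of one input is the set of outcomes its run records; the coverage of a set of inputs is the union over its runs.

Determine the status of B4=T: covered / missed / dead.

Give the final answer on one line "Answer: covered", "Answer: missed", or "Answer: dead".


B4=T is recorded by pool input(s) 4 -> covered
Answer: covered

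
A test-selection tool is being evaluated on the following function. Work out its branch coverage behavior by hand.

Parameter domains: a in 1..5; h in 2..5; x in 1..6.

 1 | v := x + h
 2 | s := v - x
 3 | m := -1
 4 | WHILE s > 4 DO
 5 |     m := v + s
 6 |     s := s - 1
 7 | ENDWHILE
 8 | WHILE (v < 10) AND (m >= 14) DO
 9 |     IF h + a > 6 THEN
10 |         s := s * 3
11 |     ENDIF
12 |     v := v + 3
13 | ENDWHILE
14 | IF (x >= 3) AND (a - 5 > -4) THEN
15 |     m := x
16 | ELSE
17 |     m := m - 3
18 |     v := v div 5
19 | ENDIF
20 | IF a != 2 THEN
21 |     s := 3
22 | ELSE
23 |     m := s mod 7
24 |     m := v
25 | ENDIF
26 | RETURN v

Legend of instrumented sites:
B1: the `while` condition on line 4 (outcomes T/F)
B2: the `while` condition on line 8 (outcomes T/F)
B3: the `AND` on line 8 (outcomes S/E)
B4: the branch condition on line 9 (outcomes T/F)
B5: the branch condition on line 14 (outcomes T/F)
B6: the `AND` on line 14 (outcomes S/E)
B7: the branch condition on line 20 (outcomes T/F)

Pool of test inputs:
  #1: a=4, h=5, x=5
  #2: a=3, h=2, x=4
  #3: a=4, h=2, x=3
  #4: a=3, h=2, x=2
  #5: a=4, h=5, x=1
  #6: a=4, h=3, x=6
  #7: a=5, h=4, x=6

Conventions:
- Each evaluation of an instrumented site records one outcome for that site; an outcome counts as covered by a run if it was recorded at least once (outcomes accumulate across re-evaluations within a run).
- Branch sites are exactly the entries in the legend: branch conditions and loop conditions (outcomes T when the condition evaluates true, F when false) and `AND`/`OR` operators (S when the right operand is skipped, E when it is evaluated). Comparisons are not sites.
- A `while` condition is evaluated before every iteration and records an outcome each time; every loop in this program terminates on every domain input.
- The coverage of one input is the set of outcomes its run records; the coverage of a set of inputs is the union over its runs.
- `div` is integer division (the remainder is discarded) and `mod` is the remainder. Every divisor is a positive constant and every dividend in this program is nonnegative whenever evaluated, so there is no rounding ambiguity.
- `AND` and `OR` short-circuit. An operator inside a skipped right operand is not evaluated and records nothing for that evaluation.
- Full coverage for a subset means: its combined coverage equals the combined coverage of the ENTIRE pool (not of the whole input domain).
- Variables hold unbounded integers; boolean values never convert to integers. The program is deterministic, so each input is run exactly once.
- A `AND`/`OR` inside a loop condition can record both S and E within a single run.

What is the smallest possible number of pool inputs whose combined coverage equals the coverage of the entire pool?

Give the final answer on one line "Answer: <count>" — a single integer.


#1 (a=4, h=5, x=5) -> B1->T, B1->F, B3->S, B2->F, B6->E, B5->T, B7->T; covered: B1=T, B1=F, B2=F, B3=S, B5=T, B6=E, B7=T
#2 (a=3, h=2, x=4) -> B1->F, B3->E, B2->F, B6->E, B5->T, B7->T; covered: B1=F, B2=F, B3=E, B5=T, B6=E, B7=T
#3 (a=4, h=2, x=3) -> B1->F, B3->E, B2->F, B6->E, B5->T, B7->T; covered: B1=F, B2=F, B3=E, B5=T, B6=E, B7=T
#4 (a=3, h=2, x=2) -> B1->F, B3->E, B2->F, B6->S, B5->F, B7->T; covered: B1=F, B2=F, B3=E, B5=F, B6=S, B7=T
#5 (a=4, h=5, x=1) -> B1->T, B1->F, B3->E, B2->F, B6->S, B5->F, B7->T; covered: B1=T, B1=F, B2=F, B3=E, B5=F, B6=S, B7=T
#6 (a=4, h=3, x=6) -> B1->F, B3->E, B2->F, B6->E, B5->T, B7->T; covered: B1=F, B2=F, B3=E, B5=T, B6=E, B7=T
#7 (a=5, h=4, x=6) -> B1->F, B3->S, B2->F, B6->E, B5->T, B7->T; covered: B1=F, B2=F, B3=S, B5=T, B6=E, B7=T
the full pool covers 10 outcomes: B1=T, B1=F, B2=F, B3=S, B3=E, B5=T, B5=F, B6=S, B6=E, B7=T
size 1 is not enough: best union over all size-1 subsets is 7/10
inputs {1, 4} (size 2) cover everything; no size-2 subset with a lexicographically smaller index list covers all 10
Answer: 2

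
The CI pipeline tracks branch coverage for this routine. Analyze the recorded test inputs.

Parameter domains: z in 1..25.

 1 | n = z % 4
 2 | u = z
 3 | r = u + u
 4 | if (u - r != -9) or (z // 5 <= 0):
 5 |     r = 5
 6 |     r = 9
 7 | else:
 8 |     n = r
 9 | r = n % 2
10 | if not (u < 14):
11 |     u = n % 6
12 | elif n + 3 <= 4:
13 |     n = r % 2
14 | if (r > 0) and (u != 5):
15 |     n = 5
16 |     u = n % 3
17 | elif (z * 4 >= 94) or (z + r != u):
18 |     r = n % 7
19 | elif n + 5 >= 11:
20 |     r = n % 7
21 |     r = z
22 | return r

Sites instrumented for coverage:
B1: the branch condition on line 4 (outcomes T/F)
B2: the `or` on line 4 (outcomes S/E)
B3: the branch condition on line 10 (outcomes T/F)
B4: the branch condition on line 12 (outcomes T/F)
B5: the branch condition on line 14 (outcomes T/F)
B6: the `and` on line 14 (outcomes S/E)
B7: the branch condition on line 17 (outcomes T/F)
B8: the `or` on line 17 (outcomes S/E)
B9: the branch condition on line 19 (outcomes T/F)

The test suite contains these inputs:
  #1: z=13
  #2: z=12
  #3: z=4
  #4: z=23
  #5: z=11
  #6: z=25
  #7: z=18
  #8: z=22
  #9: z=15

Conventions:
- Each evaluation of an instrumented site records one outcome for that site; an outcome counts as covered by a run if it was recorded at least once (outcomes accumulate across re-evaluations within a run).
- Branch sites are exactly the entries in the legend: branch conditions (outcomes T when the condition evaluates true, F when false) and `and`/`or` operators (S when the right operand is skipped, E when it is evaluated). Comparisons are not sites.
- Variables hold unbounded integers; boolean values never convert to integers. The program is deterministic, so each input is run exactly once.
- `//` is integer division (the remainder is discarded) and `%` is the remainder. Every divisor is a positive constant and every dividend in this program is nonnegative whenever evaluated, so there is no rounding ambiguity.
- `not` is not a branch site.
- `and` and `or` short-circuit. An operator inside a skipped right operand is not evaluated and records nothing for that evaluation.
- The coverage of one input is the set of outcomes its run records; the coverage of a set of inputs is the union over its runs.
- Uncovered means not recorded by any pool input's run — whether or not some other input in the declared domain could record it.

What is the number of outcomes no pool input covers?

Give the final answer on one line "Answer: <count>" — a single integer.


input #1 (z=13): covers B1=T, B2=S, B3=F, B4=T, B5=T, B6=E
input #2 (z=12): covers B1=T, B2=S, B3=F, B4=T, B5=F, B6=S, B7=F, B8=E, B9=F
input #3 (z=4): covers B1=T, B2=S, B3=F, B4=T, B5=F, B6=S, B7=F, B8=E, B9=F
input #4 (z=23): covers B1=T, B2=S, B3=T, B5=T, B6=E
input #5 (z=11): covers B1=T, B2=S, B3=F, B4=F, B5=T, B6=E
input #6 (z=25): covers B1=T, B2=S, B3=T, B5=T, B6=E
input #7 (z=18): covers B1=T, B2=S, B3=T, B5=F, B6=S, B7=T, B8=E
input #8 (z=22): covers B1=T, B2=S, B3=T, B5=F, B6=S, B7=T, B8=E
input #9 (z=15): covers B1=T, B2=S, B3=T, B5=T, B6=E
union over the pool: B1=T, B2=S, B3=T, B3=F, B4=T, B4=F, B5=T, B5=F, B6=S, B6=E, B7=T, B7=F, B8=E, B9=F
uncovered (4 of 18): B1=F, B2=E, B8=S, B9=T
Answer: 4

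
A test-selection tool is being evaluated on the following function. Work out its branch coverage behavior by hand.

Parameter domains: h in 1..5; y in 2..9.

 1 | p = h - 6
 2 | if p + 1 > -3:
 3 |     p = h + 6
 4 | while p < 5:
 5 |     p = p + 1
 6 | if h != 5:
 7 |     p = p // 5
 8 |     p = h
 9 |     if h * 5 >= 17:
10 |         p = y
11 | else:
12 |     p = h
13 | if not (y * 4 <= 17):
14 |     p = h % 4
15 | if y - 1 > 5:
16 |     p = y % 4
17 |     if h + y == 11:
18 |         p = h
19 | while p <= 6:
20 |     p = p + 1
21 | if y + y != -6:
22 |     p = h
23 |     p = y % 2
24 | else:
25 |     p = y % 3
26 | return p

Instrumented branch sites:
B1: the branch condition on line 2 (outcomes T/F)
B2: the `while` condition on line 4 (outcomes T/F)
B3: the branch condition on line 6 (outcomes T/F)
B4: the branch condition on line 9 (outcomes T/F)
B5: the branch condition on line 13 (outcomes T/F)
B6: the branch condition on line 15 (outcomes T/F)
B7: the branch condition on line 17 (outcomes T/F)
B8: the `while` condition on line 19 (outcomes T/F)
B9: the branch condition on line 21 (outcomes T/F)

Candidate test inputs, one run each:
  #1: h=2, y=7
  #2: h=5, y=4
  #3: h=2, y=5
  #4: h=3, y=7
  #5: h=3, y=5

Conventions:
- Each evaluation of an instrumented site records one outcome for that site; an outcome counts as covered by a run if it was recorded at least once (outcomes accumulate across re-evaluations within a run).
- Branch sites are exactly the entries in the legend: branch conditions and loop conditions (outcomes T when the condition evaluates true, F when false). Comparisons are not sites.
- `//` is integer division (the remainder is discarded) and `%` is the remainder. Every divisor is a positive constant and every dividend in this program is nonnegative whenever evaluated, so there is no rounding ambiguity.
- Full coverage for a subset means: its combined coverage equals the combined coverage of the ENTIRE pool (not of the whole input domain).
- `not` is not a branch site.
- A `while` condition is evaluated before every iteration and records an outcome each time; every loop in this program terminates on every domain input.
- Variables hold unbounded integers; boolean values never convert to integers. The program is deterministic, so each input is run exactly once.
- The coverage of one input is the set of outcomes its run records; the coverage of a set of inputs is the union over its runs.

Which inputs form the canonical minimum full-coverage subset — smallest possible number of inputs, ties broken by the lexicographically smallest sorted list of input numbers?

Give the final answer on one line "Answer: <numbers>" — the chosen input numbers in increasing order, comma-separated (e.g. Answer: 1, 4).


input #1 (h=2, y=7): covers B1=F, B2=T, B2=F, B3=T, B4=F, B5=T, B6=T, B7=F, B8=T, B8=F, B9=T
input #2 (h=5, y=4): covers B1=T, B2=F, B3=F, B5=F, B6=F, B8=T, B8=F, B9=T
input #3 (h=2, y=5): covers B1=F, B2=T, B2=F, B3=T, B4=F, B5=T, B6=F, B8=T, B8=F, B9=T
input #4 (h=3, y=7): covers B1=T, B2=F, B3=T, B4=F, B5=T, B6=T, B7=F, B8=T, B8=F, B9=T
input #5 (h=3, y=5): covers B1=T, B2=F, B3=T, B4=F, B5=T, B6=F, B8=T, B8=F, B9=T
the full pool covers 15 outcomes: B1=T, B1=F, B2=T, B2=F, B3=T, B3=F, B4=F, B5=T, B5=F, B6=T, B6=F, B7=F, B8=T, B8=F, B9=T
every size-1 subset falls short of the 15 outcomes (best: 11/15)
the canonical winner is {1, 2}: size 2, full 15-outcome coverage, earliest index list among size-2 covers
Answer: 1, 2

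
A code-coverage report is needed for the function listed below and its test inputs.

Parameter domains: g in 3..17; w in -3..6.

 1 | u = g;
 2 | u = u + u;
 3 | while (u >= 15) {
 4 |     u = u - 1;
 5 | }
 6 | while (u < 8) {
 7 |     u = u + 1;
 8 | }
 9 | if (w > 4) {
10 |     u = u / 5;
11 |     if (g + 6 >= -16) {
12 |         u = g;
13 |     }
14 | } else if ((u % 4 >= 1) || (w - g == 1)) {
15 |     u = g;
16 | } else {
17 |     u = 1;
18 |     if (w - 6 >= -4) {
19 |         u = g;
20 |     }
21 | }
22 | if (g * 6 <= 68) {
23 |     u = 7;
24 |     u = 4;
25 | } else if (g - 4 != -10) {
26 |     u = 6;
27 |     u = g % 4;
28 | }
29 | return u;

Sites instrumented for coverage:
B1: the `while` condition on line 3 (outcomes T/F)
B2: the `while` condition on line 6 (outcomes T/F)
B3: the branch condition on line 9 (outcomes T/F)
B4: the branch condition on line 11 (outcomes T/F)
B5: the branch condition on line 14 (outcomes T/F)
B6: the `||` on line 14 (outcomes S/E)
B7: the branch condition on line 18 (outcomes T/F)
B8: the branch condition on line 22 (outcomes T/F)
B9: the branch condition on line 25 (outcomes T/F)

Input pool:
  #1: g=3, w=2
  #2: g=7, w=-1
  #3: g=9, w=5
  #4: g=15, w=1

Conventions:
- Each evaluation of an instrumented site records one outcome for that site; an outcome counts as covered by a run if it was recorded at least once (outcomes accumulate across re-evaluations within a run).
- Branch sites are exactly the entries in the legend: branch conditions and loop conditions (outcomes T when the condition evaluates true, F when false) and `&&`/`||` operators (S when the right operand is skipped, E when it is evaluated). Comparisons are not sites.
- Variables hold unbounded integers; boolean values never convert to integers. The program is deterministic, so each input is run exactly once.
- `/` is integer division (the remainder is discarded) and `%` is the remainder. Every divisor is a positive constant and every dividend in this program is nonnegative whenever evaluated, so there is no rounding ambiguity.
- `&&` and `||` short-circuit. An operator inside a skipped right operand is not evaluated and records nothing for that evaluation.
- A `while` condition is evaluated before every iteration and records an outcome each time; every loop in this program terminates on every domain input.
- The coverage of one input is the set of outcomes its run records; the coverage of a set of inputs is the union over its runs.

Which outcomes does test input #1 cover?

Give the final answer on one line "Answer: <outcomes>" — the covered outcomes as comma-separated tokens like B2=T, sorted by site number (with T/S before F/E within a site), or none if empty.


Event log for input #1 (g=3, w=2):
  B1->F, B2->T, B2->T, B2->F, B3->F, B6->E, B5->F, B7->T, B8->T
distinct outcomes covered: B1=F, B2=T, B2=F, B3=F, B5=F, B6=E, B7=T, B8=T
Answer: B1=F, B2=T, B2=F, B3=F, B5=F, B6=E, B7=T, B8=T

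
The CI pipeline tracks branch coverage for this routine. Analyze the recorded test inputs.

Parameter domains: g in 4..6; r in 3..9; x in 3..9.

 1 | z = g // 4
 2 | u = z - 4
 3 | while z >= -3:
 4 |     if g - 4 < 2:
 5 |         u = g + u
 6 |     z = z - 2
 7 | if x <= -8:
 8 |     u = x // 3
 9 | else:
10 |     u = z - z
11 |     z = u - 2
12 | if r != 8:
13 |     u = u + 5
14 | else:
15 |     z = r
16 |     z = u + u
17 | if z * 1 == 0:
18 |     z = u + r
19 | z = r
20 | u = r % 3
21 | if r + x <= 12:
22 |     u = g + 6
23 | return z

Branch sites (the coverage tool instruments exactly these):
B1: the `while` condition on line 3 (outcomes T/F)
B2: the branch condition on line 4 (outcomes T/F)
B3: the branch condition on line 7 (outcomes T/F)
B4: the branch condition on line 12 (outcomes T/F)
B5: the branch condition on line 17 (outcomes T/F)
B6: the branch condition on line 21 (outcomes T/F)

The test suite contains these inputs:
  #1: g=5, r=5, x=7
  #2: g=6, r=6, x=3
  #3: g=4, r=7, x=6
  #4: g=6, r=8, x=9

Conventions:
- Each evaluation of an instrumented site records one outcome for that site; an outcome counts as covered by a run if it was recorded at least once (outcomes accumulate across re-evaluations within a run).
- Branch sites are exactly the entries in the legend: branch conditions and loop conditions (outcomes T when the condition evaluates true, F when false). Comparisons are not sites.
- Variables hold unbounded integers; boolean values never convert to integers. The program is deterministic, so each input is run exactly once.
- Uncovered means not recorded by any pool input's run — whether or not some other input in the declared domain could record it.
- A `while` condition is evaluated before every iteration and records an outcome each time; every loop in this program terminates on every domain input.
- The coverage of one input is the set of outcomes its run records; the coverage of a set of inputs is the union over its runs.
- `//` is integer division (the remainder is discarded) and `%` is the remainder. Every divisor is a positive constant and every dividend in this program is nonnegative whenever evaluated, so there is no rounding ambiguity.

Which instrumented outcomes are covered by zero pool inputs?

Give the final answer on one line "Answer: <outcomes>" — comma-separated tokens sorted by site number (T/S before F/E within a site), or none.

run #1 (g=5, r=5, x=7) records B1=T, B1=F, B2=T, B3=F, B4=T, B5=F, B6=T
run #2 (g=6, r=6, x=3) records B1=T, B1=F, B2=F, B3=F, B4=T, B5=F, B6=T
run #3 (g=4, r=7, x=6) records B1=T, B1=F, B2=T, B3=F, B4=T, B5=F, B6=F
run #4 (g=6, r=8, x=9) records B1=T, B1=F, B2=F, B3=F, B4=F, B5=T, B6=F
union over the pool: B1=T, B1=F, B2=T, B2=F, B3=F, B4=T, B4=F, B5=T, B5=F, B6=T, B6=F
uncovered (1 of 12): B3=T

Answer: B3=T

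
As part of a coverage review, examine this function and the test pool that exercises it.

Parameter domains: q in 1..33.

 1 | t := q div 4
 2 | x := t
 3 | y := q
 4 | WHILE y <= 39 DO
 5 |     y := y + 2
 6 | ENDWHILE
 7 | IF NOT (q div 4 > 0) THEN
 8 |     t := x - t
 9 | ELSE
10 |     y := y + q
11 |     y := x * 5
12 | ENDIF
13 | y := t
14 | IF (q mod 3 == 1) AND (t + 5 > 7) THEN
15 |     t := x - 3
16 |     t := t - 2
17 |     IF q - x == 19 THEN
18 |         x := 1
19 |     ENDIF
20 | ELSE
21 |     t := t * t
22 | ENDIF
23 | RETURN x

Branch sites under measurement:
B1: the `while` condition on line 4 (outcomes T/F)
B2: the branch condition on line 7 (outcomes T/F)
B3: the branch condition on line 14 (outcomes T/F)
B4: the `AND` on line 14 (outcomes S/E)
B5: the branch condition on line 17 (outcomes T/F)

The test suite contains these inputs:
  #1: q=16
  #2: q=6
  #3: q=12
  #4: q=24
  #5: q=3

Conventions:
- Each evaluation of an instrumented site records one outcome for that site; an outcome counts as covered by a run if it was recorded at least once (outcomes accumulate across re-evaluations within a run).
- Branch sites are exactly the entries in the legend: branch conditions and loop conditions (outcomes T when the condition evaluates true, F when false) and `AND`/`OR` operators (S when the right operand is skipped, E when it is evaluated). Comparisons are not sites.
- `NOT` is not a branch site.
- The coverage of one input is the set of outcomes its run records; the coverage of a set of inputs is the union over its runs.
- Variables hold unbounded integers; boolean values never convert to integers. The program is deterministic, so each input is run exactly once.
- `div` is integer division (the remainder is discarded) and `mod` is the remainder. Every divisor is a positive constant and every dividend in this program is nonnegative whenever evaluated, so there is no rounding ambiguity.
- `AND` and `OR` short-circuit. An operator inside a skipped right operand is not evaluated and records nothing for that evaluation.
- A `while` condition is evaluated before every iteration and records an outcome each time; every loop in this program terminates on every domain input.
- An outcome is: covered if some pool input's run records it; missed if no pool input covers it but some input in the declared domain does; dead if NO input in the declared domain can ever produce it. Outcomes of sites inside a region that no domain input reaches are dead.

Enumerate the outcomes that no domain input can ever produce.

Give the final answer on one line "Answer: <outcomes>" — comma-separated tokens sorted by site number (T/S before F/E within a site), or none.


sweeping the full domain (33 inputs) for each outcome:
  reachable outcomes have witnesses, e.g. B1=T (e.g. q=1), B1=F (e.g. q=1), B2=T (e.g. q=1), B2=F (e.g. q=4)
Answer: none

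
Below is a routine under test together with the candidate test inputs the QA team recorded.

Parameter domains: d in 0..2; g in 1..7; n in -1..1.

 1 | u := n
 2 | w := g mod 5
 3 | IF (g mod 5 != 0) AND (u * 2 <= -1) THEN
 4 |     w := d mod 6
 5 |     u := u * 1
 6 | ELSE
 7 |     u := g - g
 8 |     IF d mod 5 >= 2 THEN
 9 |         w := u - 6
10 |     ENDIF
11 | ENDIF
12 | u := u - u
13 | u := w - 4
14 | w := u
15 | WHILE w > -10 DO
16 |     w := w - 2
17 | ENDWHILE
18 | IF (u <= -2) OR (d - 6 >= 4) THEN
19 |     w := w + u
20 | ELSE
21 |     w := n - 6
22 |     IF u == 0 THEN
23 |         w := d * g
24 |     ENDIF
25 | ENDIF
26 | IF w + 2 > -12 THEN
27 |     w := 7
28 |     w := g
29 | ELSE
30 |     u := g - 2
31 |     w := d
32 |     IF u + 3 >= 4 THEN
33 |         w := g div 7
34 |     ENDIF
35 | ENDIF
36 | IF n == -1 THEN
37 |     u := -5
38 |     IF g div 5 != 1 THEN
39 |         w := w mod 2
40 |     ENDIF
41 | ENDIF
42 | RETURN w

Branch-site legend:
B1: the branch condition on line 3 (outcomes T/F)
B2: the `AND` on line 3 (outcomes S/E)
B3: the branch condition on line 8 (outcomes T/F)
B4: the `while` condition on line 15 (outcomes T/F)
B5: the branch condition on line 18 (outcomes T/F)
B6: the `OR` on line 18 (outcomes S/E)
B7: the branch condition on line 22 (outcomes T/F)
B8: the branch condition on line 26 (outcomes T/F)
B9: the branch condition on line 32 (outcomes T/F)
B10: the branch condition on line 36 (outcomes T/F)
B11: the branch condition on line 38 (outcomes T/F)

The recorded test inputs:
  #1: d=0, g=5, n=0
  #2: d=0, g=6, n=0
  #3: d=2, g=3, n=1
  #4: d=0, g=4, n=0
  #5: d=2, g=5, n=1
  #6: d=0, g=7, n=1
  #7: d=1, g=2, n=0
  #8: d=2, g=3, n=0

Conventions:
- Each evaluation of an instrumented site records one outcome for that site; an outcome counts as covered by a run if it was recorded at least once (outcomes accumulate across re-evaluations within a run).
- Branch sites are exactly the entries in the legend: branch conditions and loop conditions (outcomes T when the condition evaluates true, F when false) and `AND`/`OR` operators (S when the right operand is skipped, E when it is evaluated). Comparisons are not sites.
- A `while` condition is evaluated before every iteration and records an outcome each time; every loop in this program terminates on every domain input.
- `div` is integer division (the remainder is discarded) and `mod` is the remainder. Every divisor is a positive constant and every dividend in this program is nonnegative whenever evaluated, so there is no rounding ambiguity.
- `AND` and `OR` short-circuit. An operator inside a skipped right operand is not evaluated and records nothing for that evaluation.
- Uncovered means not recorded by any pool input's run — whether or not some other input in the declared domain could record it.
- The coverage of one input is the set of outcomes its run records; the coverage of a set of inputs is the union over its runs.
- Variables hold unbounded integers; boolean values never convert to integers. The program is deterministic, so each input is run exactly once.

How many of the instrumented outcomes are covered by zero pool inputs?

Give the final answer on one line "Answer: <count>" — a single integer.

input #1 (d=0, g=5, n=0): covers B1=F, B2=S, B3=F, B4=T, B4=F, B5=T, B6=S, B8=F, B9=T, B10=F
input #2 (d=0, g=6, n=0): covers B1=F, B2=E, B3=F, B4=T, B4=F, B5=T, B6=S, B8=F, B9=T, B10=F
input #3 (d=2, g=3, n=1): covers B1=F, B2=E, B3=T, B4=F, B5=T, B6=S, B8=F, B9=T, B10=F
input #4 (d=0, g=4, n=0): covers B1=F, B2=E, B3=F, B4=T, B4=F, B5=F, B6=E, B7=T, B8=T, B10=F
input #5 (d=2, g=5, n=1): covers B1=F, B2=S, B3=T, B4=F, B5=T, B6=S, B8=F, B9=T, B10=F
input #6 (d=0, g=7, n=1): covers B1=F, B2=E, B3=F, B4=T, B4=F, B5=T, B6=S, B8=T, B10=F
input #7 (d=1, g=2, n=0): covers B1=F, B2=E, B3=F, B4=T, B4=F, B5=T, B6=S, B8=T, B10=F
input #8 (d=2, g=3, n=0): covers B1=F, B2=E, B3=T, B4=F, B5=T, B6=S, B8=F, B9=T, B10=F
union over the pool: B1=F, B2=S, B2=E, B3=T, B3=F, B4=T, B4=F, B5=T, B5=F, B6=S, B6=E, B7=T, B8=T, B8=F, B9=T, B10=F
uncovered (6 of 22): B1=T, B7=F, B9=F, B10=T, B11=T, B11=F

Answer: 6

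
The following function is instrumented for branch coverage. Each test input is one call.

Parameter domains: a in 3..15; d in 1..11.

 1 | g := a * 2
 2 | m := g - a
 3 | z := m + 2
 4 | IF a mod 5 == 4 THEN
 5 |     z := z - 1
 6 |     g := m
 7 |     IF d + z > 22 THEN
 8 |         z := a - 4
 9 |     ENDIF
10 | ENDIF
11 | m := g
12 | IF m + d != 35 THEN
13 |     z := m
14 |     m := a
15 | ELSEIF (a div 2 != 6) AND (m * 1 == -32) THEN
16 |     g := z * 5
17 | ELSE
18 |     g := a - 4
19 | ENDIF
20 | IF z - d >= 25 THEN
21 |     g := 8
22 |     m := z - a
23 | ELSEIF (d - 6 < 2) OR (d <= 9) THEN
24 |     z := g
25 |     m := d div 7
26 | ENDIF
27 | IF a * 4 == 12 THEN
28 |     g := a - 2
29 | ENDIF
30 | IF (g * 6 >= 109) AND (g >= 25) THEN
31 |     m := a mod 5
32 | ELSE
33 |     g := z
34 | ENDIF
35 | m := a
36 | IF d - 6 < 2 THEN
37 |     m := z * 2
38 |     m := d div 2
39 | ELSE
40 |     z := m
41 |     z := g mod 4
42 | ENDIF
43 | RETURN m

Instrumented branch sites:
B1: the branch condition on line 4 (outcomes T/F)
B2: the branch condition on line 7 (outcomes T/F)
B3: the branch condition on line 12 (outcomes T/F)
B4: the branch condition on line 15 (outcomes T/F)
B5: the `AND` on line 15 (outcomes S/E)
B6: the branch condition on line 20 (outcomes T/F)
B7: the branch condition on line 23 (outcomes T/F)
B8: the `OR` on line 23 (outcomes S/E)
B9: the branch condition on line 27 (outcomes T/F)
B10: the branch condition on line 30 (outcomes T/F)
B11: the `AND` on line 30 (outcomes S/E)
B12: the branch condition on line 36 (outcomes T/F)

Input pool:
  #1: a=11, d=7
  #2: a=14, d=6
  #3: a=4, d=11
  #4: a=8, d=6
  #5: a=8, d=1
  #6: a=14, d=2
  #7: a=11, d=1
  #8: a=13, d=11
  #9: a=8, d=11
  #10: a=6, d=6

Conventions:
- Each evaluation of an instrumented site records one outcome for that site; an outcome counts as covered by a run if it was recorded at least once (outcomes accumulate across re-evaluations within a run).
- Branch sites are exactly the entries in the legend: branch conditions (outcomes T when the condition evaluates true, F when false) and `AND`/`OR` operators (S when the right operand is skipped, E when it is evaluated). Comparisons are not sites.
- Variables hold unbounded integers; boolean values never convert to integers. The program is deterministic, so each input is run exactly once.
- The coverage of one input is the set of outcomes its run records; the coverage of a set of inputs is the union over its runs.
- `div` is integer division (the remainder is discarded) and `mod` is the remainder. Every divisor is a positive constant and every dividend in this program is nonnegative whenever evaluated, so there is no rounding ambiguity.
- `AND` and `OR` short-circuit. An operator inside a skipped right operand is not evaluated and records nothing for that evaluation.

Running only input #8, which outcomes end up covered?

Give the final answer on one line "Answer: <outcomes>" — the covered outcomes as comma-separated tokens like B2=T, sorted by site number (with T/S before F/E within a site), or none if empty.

Event log for input #8 (a=13, d=11):
  B1->F, B3->T, B6->F, B8->E, B7->F, B9->F, B11->E, B10->T, B12->F
distinct outcomes covered: B1=F, B3=T, B6=F, B7=F, B8=E, B9=F, B10=T, B11=E, B12=F

Answer: B1=F, B3=T, B6=F, B7=F, B8=E, B9=F, B10=T, B11=E, B12=F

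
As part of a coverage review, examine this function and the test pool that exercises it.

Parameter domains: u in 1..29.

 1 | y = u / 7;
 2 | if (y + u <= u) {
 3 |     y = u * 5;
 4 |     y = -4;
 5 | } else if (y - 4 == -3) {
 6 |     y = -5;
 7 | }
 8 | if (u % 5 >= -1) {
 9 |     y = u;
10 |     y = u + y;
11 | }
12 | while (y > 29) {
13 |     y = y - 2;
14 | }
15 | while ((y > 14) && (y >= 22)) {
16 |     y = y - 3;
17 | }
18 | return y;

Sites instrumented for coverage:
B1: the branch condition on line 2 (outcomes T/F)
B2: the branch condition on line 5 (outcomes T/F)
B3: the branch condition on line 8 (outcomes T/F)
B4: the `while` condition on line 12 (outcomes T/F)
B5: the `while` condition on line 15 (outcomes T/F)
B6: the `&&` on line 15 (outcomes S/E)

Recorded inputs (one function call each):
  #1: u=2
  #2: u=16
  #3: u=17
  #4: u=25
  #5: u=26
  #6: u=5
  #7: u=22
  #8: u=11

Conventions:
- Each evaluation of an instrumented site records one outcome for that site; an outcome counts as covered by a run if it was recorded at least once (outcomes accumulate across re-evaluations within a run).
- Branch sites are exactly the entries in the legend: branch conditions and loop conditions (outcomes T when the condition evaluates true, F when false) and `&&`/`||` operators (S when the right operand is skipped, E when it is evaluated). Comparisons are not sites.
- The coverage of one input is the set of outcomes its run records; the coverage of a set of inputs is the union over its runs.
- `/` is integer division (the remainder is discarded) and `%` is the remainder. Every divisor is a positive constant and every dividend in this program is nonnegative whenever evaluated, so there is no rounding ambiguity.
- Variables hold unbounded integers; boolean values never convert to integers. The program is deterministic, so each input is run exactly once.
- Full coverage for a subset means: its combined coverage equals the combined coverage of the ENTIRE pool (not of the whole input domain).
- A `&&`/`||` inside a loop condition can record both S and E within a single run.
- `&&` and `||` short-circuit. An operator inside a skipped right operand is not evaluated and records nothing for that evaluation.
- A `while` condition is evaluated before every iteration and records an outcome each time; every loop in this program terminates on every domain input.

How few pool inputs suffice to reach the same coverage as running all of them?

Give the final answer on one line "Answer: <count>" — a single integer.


input #1, u=2: events B1->T, B3->T, B4->F, B6->S, B5->F; outcomes B1=T, B3=T, B4=F, B5=F, B6=S
input #2, u=16: events B1->F, B2->F, B3->T, B4->T, B4->T, B4->F, B6->E, B5->T, B6->E, B5->T, B6->E, B5->T, B6->E, B5->F; outcomes B1=F, B2=F, B3=T, B4=T, B4=F, B5=T, B5=F, B6=E
input #3, u=17: events B1->F, B2->F, B3->T, B4->T, B4->T, B4->T, B4->F, B6->E, B5->T, B6->E, B5->T, B6->E, B5->T, B6->E, ...; outcomes B1=F, B2=F, B3=T, B4=T, B4=F, B5=T, B5=F, B6=E
input #4, u=25: events B1->F, B2->F, B3->T, B4->T, B4->T, B4->T, B4->T, B4->T, B4->T, B4->T, B4->T, B4->T, B4->T, B4->T, ...; outcomes B1=F, B2=F, B3=T, B4=T, B4=F, B5=T, B5=F, B6=E
input #5, u=26: events B1->F, B2->F, B3->T, B4->T, B4->T, B4->T, B4->T, B4->T, B4->T, B4->T, B4->T, B4->T, B4->T, B4->T, ...; outcomes B1=F, B2=F, B3=T, B4=T, B4=F, B5=T, B5=F, B6=E
input #6, u=5: events B1->T, B3->T, B4->F, B6->S, B5->F; outcomes B1=T, B3=T, B4=F, B5=F, B6=S
input #7, u=22: events B1->F, B2->F, B3->T, B4->T, B4->T, B4->T, B4->T, B4->T, B4->T, B4->T, B4->T, B4->F, B6->E, B5->T, ...; outcomes B1=F, B2=F, B3=T, B4=T, B4=F, B5=T, B5=F, B6=E
input #8, u=11: events B1->F, B2->T, B3->T, B4->F, B6->E, B5->T, B6->E, B5->F; outcomes B1=F, B2=T, B3=T, B4=F, B5=T, B5=F, B6=E
together the pool reaches 11 outcomes: B1=T, B1=F, B2=T, B2=F, B3=T, B4=T, B4=F, B5=T, B5=F, B6=S, B6=E
every size-1 subset falls short of the 11 outcomes (best: 8/11)
every size-2 subset falls short of the 11 outcomes (best: 10/11)
inputs {1, 2, 8} (size 3) cover everything; no size-3 subset with a lexicographically smaller index list covers all 11
Answer: 3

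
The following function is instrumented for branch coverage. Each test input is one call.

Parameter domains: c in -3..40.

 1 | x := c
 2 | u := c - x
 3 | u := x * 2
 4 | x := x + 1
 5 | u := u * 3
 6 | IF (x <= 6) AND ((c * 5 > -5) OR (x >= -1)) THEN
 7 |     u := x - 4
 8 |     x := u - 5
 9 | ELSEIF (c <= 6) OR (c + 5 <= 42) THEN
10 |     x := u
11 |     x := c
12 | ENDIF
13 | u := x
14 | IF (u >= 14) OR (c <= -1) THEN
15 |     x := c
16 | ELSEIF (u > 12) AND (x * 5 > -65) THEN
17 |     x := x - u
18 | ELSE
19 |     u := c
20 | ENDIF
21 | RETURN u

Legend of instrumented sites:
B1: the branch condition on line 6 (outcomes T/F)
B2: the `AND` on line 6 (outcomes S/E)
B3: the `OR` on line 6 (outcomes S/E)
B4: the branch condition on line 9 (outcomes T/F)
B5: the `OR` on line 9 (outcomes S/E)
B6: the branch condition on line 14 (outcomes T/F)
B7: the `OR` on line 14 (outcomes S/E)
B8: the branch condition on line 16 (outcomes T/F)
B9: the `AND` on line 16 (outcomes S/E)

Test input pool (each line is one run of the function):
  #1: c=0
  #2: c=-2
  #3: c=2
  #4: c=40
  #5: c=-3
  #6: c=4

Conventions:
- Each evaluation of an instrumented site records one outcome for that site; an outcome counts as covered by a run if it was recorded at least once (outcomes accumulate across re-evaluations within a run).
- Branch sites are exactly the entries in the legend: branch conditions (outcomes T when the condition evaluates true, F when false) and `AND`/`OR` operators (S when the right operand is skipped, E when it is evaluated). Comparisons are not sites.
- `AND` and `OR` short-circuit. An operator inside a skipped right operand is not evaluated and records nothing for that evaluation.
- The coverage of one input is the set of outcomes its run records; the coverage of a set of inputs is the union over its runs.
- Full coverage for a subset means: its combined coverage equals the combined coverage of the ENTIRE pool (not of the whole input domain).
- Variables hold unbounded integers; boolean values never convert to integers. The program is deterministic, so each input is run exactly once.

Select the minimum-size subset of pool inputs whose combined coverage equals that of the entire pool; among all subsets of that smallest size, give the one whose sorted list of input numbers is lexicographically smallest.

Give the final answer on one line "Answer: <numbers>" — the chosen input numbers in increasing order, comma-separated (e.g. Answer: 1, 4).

input #1, c=0: outcomes B1=T, B2=E, B3=S, B6=F, B7=E, B8=F, B9=S
input #2, c=-2: outcomes B1=T, B2=E, B3=E, B6=T, B7=E
input #3, c=2: outcomes B1=T, B2=E, B3=S, B6=F, B7=E, B8=F, B9=S
input #4, c=40: outcomes B1=F, B2=S, B4=F, B5=E, B6=T, B7=S
input #5, c=-3: outcomes B1=F, B2=E, B3=E, B4=T, B5=S, B6=T, B7=E
input #6, c=4: outcomes B1=T, B2=E, B3=S, B6=F, B7=E, B8=F, B9=S
pool-wide coverage (16 outcomes): B1=T, B1=F, B2=S, B2=E, B3=S, B3=E, B4=T, B4=F, B5=S, B5=E, B6=T, B6=F, B7=S, B7=E, B8=F, B9=S
checked all size-1 subsets: none covers 16 outcomes (max 7/16)
checked all size-2 subsets: none covers 16 outcomes (max 13/16)
size 3: inputs {1, 4, 5} cover all 16 outcomes, and no lexicographically smaller subset of this size does

Answer: 1, 4, 5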